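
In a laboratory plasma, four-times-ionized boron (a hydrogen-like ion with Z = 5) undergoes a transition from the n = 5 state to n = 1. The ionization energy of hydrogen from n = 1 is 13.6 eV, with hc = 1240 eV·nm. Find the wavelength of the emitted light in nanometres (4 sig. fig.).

For Z = 5 the level energies scale as Z², so the effective Rydberg energy is 13.6 × 25 = 340.0 eV.
ΔE = 340.0 × (1/1² − 1/5²) = 340.0 × 0.9600 = 326.4 eV.
λ = hc/ΔE = 1240 / 326.4 = 3.799 nm.

3.799 nm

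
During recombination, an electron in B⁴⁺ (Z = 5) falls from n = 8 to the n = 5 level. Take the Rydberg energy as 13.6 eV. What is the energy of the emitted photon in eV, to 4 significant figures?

The Bohr energies scale as Z², so for Z = 5: E_n = −340.0/n² eV.
E_8 = −340.0/64 = −5.313 eV and E_5 = −340.0/25 = −13.60 eV.
The photon energy is |E_8 − E_5| = 8.288 eV.

8.288 eV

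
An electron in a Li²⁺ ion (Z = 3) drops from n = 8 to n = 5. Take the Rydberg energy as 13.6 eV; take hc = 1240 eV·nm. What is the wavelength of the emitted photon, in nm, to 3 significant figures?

For Z = 3 the level energies scale as Z², so the effective Rydberg energy is 13.6 × 9 = 122.4 eV.
ΔE = 122.4 × (1/5² − 1/8²) = 122.4 × 0.02438 = 2.984 eV.
λ = hc/ΔE = 1240 / 2.984 = 416 nm.

416 nm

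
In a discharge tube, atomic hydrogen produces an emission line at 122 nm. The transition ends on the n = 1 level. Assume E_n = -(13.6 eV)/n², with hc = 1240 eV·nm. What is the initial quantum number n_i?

n_i = 2

The photon energy is ΔE = hc/λ = 1240 / 122 = 10.16 eV.
With Z = 1, ΔE = 13.60 × (1/n_f² − 1/n_i²), so 1/n_f² − 1/n_i² = 0.7473.
With n_f = 1: 1/n_i² = 1/1 − 0.7473 = 0.2527, so n_i ≈ 1.99.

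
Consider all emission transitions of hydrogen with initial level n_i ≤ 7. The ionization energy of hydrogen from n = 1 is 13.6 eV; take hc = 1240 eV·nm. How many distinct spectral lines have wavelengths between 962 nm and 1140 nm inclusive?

Enumerate all n_i → n_f pairs with 1 ≤ n_f < n_i ≤ 7 and compute λ = 1240 / [13.6·1·(1/n_f² − 1/n_i²)].
Lines falling in [962, 1140] nm: 7→3 (1005 nm), 6→3 (1094 nm).

2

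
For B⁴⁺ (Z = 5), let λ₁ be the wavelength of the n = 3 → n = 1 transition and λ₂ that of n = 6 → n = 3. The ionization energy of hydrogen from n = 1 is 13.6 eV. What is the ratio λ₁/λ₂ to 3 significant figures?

λ ∝ 1/ΔE ∝ 1/(1/n_f² − 1/n_i²), and the Z² and hc factors cancel in the ratio.
λ₁/λ₂ = (1/3² − 1/6²)/(1/1² − 1/3²) = 0.08333/0.8889 = 0.0938.

0.0938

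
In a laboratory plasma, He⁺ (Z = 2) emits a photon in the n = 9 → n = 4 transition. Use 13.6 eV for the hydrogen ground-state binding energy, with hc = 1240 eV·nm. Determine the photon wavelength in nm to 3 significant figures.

For Z = 2 the level energies scale as Z², so the effective Rydberg energy is 13.6 × 4 = 54.40 eV.
ΔE = 54.40 × (1/4² − 1/9²) = 54.40 × 0.05015 = 2.728 eV.
λ = hc/ΔE = 1240 / 2.728 = 454 nm.

454 nm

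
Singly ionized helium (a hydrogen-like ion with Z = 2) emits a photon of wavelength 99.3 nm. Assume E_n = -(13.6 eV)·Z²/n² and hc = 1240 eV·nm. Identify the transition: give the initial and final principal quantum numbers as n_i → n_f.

The photon energy is ΔE = hc/λ = 1240 / 99.3 = 12.49 eV.
With Z = 2, ΔE = 54.40 × (1/n_f² − 1/n_i²), so 1/n_f² − 1/n_i² = 0.2295.
Trying n_f = 2 gives 1/n_i² = 0.02045, i.e. n_i ≈ 7; this pair matches.

n_i = 7, n_f = 2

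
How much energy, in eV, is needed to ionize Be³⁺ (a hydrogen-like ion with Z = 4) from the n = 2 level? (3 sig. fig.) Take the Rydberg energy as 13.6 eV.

54.4 eV

E_n = −13.6 Z²/n² = −217.6/n² eV for Z = 4.
E_2 = −217.6/4 = −54.4 eV, so ionization (to E = 0) requires 54.4 eV.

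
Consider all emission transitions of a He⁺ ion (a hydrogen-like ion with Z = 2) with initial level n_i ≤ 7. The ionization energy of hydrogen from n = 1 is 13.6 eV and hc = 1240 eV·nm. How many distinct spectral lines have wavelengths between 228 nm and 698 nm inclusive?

6

Enumerate all n_i → n_f pairs with 1 ≤ n_f < n_i ≤ 7 and compute λ = 1240 / [13.6·4·(1/n_f² − 1/n_i²)].
Lines falling in [228, 698] nm: 7→3 (251.3 nm), 6→3 (273.5 nm), 5→3 (320.5 nm), 4→3 (468.9 nm), 7→4 (541.5 nm), 6→4 (656.5 nm).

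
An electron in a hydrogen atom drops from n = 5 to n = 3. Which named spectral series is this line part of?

The series is set by the lower level: n_f = 3 is the Paschen series.

Paschen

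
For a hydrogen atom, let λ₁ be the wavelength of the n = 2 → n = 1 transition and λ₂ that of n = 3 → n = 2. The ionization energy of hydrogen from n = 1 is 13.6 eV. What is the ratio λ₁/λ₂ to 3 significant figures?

0.185

λ ∝ 1/ΔE ∝ 1/(1/n_f² − 1/n_i²), and the Z² and hc factors cancel in the ratio.
λ₁/λ₂ = (1/2² − 1/3²)/(1/1² − 1/2²) = 0.1389/0.7500 = 0.185.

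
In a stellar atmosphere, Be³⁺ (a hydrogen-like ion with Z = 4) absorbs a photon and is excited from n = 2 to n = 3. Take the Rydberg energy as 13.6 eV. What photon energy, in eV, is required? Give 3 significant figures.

30.2 eV

The Bohr energies scale as Z², so for Z = 4: E_n = −217.6/n² eV.
E_3 = −217.6/9 = −24.18 eV and E_2 = −217.6/4 = −54.40 eV.
The photon energy is |E_3 − E_2| = 30.2 eV.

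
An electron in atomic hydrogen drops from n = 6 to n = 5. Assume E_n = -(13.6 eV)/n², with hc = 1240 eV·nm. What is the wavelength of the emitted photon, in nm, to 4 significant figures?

7460 nm

ΔE = 13.60 × (1/5² − 1/6²) = 13.60 × 0.01222 = 0.1662 eV.
λ = hc/ΔE = 1240 / 0.1662 = 7460 nm.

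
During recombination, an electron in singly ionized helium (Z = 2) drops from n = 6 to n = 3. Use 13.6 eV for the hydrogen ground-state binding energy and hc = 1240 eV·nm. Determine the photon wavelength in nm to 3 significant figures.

274 nm

For Z = 2 the level energies scale as Z², so the effective Rydberg energy is 13.6 × 4 = 54.40 eV.
ΔE = 54.40 × (1/3² − 1/6²) = 54.40 × 0.08333 = 4.533 eV.
λ = hc/ΔE = 1240 / 4.533 = 274 nm.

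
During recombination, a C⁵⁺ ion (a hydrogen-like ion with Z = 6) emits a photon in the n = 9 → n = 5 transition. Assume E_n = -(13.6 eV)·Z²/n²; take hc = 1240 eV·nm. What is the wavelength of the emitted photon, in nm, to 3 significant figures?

For Z = 6 the level energies scale as Z², so the effective Rydberg energy is 13.6 × 36 = 489.6 eV.
ΔE = 489.6 × (1/5² − 1/9²) = 489.6 × 0.02765 = 13.54 eV.
λ = hc/ΔE = 1240 / 13.54 = 91.6 nm.

91.6 nm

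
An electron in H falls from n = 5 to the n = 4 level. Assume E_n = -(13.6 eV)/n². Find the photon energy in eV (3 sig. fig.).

E_5 = −13.60/25 = −0.5440 eV and E_4 = −13.60/16 = −0.8500 eV.
The photon energy is |E_5 − E_4| = 0.306 eV.

0.306 eV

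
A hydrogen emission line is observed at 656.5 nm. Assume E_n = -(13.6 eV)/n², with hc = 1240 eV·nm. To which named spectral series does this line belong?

Balmer

ΔE = 1240/656.5 = 1.889 eV.
This matches 13.6 × (1/2² − 1/3²), so n_f = 2: the Balmer series.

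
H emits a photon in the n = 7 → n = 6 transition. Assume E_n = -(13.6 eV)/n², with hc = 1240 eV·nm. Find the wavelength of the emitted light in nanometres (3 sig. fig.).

ΔE = 13.60 × (1/6² − 1/7²) = 13.60 × 0.007370 = 0.1002 eV.
λ = hc/ΔE = 1240 / 0.1002 = 12400 nm.

12400 nm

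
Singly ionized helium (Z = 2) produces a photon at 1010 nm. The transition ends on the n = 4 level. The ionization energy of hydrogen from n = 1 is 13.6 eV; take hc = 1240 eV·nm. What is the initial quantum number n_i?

n_i = 5

The photon energy is ΔE = hc/λ = 1240 / 1010 = 1.228 eV.
With Z = 2, ΔE = 54.40 × (1/n_f² − 1/n_i²), so 1/n_f² − 1/n_i² = 0.02257.
With n_f = 4: 1/n_i² = 1/16 − 0.02257 = 0.03993, so n_i ≈ 5.00.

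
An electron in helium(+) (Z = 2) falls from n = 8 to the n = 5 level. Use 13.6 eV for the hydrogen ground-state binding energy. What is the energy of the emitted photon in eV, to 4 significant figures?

The Bohr energies scale as Z², so for Z = 2: E_n = −54.40/n² eV.
E_8 = −54.40/64 = −0.8500 eV and E_5 = −54.40/25 = −2.176 eV.
The photon energy is |E_8 − E_5| = 1.326 eV.

1.326 eV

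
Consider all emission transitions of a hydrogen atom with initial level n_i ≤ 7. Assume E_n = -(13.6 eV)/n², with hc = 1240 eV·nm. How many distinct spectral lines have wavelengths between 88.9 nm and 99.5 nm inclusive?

Enumerate all n_i → n_f pairs with 1 ≤ n_f < n_i ≤ 7 and compute λ = 1240 / [13.6·1·(1/n_f² − 1/n_i²)].
Lines falling in [88.9, 99.5] nm: 7→1 (93.08 nm), 6→1 (93.78 nm), 5→1 (94.98 nm), 4→1 (97.25 nm).

4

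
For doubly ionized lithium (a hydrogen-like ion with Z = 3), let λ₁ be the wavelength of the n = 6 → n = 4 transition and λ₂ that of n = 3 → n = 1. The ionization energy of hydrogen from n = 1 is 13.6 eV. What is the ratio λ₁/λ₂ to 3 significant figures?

λ ∝ 1/ΔE ∝ 1/(1/n_f² − 1/n_i²), and the Z² and hc factors cancel in the ratio.
λ₁/λ₂ = (1/1² − 1/3²)/(1/4² − 1/6²) = 0.8889/0.03472 = 25.6.

25.6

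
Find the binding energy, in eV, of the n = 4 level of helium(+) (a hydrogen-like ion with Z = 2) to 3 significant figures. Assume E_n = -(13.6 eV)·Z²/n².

E_n = −13.6 Z²/n² = −54.40/n² eV for Z = 2.
E_4 = −54.40/16 = −3.40 eV, so ionization (to E = 0) requires 3.40 eV.

3.40 eV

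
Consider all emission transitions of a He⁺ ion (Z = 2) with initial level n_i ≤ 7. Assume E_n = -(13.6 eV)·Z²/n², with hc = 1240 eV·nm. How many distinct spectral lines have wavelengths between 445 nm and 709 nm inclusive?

Enumerate all n_i → n_f pairs with 1 ≤ n_f < n_i ≤ 7 and compute λ = 1240 / [13.6·4·(1/n_f² − 1/n_i²)].
Lines falling in [445, 709] nm: 4→3 (468.9 nm), 7→4 (541.5 nm), 6→4 (656.5 nm).

3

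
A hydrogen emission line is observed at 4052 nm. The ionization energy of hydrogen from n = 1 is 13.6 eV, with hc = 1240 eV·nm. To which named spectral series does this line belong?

Brackett

ΔE = 1240/4052 = 0.3060 eV.
This matches 13.6 × (1/4² − 1/5²), so n_f = 4: the Brackett series.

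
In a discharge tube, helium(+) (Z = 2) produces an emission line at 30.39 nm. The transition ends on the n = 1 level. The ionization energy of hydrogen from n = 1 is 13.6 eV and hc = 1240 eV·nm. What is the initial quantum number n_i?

The photon energy is ΔE = hc/λ = 1240 / 30.39 = 40.80 eV.
With Z = 2, ΔE = 54.40 × (1/n_f² − 1/n_i²), so 1/n_f² − 1/n_i² = 0.7501.
With n_f = 1: 1/n_i² = 1/1 − 0.7501 = 0.2499, so n_i ≈ 2.00.

n_i = 2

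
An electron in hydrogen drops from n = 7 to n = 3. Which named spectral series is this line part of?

The series is set by the lower level: n_f = 3 is the Paschen series.

Paschen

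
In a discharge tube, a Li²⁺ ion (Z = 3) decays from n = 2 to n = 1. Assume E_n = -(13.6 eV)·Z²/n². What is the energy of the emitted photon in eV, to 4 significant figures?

The Bohr energies scale as Z², so for Z = 3: E_n = −122.4/n² eV.
E_2 = −122.4/4 = −30.60 eV and E_1 = −122.4/1 = −122.4 eV.
The photon energy is |E_2 − E_1| = 91.80 eV.

91.80 eV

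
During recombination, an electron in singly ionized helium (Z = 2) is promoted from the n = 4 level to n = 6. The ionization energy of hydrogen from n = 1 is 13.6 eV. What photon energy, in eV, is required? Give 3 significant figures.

The Bohr energies scale as Z², so for Z = 2: E_n = −54.40/n² eV.
E_6 = −54.40/36 = −1.511 eV and E_4 = −54.40/16 = −3.400 eV.
The photon energy is |E_6 − E_4| = 1.89 eV.

1.89 eV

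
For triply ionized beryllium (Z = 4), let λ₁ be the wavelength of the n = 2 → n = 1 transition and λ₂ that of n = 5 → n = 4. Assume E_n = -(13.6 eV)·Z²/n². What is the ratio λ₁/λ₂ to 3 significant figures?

λ ∝ 1/ΔE ∝ 1/(1/n_f² − 1/n_i²), and the Z² and hc factors cancel in the ratio.
λ₁/λ₂ = (1/4² − 1/5²)/(1/1² − 1/2²) = 0.02250/0.7500 = 0.0300.

0.0300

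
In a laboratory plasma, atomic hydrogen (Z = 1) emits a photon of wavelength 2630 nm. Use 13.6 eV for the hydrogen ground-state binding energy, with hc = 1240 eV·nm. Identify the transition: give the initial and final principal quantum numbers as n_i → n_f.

The photon energy is ΔE = hc/λ = 1240 / 2630 = 0.4715 eV.
With Z = 1, ΔE = 13.60 × (1/n_f² − 1/n_i²), so 1/n_f² − 1/n_i² = 0.03467.
Trying n_f = 4 gives 1/n_i² = 0.02783, i.e. n_i ≈ 6; this pair matches.

n_i = 6, n_f = 4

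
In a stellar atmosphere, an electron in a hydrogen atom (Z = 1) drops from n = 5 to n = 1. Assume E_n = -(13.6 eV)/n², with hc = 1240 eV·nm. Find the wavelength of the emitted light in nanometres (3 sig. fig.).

95.0 nm

ΔE = 13.60 × (1/1² − 1/5²) = 13.60 × 0.9600 = 13.06 eV.
λ = hc/ΔE = 1240 / 13.06 = 95.0 nm.
This line belongs to the Lyman series.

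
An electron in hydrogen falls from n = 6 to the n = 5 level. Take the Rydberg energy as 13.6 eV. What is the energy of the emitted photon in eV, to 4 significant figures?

E_6 = −13.60/36 = −0.3778 eV and E_5 = −13.60/25 = −0.5440 eV.
The photon energy is |E_6 − E_5| = 0.1662 eV.

0.1662 eV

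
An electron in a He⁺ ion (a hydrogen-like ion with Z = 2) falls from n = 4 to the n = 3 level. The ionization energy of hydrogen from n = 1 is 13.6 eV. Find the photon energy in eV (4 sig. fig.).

The Bohr energies scale as Z², so for Z = 2: E_n = −54.40/n² eV.
E_4 = −54.40/16 = −3.400 eV and E_3 = −54.40/9 = −6.044 eV.
The photon energy is |E_4 − E_3| = 2.644 eV.

2.644 eV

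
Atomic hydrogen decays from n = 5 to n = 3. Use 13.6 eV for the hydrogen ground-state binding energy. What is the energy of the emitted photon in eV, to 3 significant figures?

E_5 = −13.60/25 = −0.5440 eV and E_3 = −13.60/9 = −1.511 eV.
The photon energy is |E_5 − E_3| = 0.967 eV.

0.967 eV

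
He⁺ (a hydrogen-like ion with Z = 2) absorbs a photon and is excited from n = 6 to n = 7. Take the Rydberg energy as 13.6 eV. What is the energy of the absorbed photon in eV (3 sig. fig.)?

The Bohr energies scale as Z², so for Z = 2: E_n = −54.40/n² eV.
E_7 = −54.40/49 = −1.110 eV and E_6 = −54.40/36 = −1.511 eV.
The photon energy is |E_7 − E_6| = 0.401 eV.

0.401 eV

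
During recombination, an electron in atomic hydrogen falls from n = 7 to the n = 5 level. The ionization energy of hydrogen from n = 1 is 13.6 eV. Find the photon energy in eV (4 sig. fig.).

0.2664 eV

E_7 = −13.60/49 = −0.2776 eV and E_5 = −13.60/25 = −0.5440 eV.
The photon energy is |E_7 − E_5| = 0.2664 eV.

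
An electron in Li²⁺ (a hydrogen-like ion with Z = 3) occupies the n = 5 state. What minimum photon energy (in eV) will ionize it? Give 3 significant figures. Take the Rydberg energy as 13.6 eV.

4.90 eV

E_n = −13.6 Z²/n² = −122.4/n² eV for Z = 3.
E_5 = −122.4/25 = −4.90 eV, so ionization (to E = 0) requires 4.90 eV.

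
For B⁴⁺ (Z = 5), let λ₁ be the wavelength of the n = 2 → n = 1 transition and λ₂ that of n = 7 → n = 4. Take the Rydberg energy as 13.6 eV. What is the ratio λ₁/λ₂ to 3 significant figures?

λ ∝ 1/ΔE ∝ 1/(1/n_f² − 1/n_i²), and the Z² and hc factors cancel in the ratio.
λ₁/λ₂ = (1/4² − 1/7²)/(1/1² − 1/2²) = 0.04209/0.7500 = 0.0561.

0.0561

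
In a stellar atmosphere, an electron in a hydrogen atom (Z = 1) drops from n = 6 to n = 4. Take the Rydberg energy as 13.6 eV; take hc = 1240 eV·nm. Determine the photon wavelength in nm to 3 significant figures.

2630 nm

ΔE = 13.60 × (1/4² − 1/6²) = 13.60 × 0.03472 = 0.4722 eV.
λ = hc/ΔE = 1240 / 0.4722 = 2630 nm.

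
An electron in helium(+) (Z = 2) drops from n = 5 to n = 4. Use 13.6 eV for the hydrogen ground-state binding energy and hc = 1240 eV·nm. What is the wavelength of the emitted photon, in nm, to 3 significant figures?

For Z = 2 the level energies scale as Z², so the effective Rydberg energy is 13.6 × 4 = 54.40 eV.
ΔE = 54.40 × (1/4² − 1/5²) = 54.40 × 0.02250 = 1.224 eV.
λ = hc/ΔE = 1240 / 1.224 = 1010 nm.

1010 nm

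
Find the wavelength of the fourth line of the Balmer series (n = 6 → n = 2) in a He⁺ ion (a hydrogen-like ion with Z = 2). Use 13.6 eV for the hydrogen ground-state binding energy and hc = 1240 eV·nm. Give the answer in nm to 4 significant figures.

102.6 nm

The Balmer series terminates on n_f = 2; the fourth line has n_i = 2+4 = 6.
ΔE = 54.40 × (1/2² − 1/6²) = 12.09 eV.
λ = 1240 / 12.09 = 102.6 nm.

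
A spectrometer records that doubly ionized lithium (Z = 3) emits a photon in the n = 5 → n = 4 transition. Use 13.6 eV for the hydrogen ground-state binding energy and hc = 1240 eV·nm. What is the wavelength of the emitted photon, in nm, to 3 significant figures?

For Z = 3 the level energies scale as Z², so the effective Rydberg energy is 13.6 × 9 = 122.4 eV.
ΔE = 122.4 × (1/4² − 1/5²) = 122.4 × 0.02250 = 2.754 eV.
λ = hc/ΔE = 1240 / 2.754 = 450 nm.

450 nm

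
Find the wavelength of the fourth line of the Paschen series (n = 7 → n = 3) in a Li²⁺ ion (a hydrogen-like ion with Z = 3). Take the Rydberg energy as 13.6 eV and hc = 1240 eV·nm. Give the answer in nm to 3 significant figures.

112 nm

The Paschen series terminates on n_f = 3; the fourth line has n_i = 3+4 = 7.
ΔE = 122.4 × (1/3² − 1/7²) = 11.10 eV.
λ = 1240 / 11.10 = 112 nm.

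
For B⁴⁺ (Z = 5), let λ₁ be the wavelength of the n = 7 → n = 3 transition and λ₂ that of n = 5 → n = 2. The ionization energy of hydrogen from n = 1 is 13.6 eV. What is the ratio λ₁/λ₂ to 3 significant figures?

2.32

λ ∝ 1/ΔE ∝ 1/(1/n_f² − 1/n_i²), and the Z² and hc factors cancel in the ratio.
λ₁/λ₂ = (1/2² − 1/5²)/(1/3² − 1/7²) = 0.2100/0.09070 = 2.32.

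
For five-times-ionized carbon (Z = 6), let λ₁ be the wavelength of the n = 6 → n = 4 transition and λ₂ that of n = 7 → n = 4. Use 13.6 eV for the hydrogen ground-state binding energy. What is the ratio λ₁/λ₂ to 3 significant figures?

1.21

λ ∝ 1/ΔE ∝ 1/(1/n_f² − 1/n_i²), and the Z² and hc factors cancel in the ratio.
λ₁/λ₂ = (1/4² − 1/7²)/(1/4² − 1/6²) = 0.04209/0.03472 = 1.21.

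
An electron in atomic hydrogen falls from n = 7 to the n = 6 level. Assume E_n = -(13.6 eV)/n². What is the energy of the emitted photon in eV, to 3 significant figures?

0.100 eV

E_7 = −13.60/49 = −0.2776 eV and E_6 = −13.60/36 = −0.3778 eV.
The photon energy is |E_7 − E_6| = 0.100 eV.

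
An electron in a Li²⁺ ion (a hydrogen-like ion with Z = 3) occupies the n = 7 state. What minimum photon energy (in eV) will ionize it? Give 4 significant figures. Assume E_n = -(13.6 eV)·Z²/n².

E_n = −13.6 Z²/n² = −122.4/n² eV for Z = 3.
E_7 = −122.4/49 = −2.498 eV, so ionization (to E = 0) requires 2.498 eV.

2.498 eV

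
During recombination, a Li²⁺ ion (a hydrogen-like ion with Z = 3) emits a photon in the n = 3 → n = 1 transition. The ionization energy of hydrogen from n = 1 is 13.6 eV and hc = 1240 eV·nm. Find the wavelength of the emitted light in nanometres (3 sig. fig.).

11.4 nm

For Z = 3 the level energies scale as Z², so the effective Rydberg energy is 13.6 × 9 = 122.4 eV.
ΔE = 122.4 × (1/1² − 1/3²) = 122.4 × 0.8889 = 108.8 eV.
λ = hc/ΔE = 1240 / 108.8 = 11.4 nm.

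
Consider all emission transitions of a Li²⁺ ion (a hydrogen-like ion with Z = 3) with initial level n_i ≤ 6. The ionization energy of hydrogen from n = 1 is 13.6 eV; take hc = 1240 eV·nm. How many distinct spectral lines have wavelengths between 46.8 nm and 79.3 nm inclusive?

3

Enumerate all n_i → n_f pairs with 1 ≤ n_f < n_i ≤ 6 and compute λ = 1240 / [13.6·9·(1/n_f² − 1/n_i²)].
Lines falling in [46.8, 79.3] nm: 5→2 (48.24 nm), 4→2 (54.03 nm), 3→2 (72.94 nm).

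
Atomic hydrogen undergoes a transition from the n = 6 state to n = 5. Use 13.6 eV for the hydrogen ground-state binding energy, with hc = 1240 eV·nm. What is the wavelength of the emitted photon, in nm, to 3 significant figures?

7460 nm

ΔE = 13.60 × (1/5² − 1/6²) = 13.60 × 0.01222 = 0.1662 eV.
λ = hc/ΔE = 1240 / 0.1662 = 7460 nm.
This line belongs to the Pfund series.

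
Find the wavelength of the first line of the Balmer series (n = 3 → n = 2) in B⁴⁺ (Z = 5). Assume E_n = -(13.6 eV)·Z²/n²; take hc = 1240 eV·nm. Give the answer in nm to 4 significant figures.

26.26 nm

The Balmer series terminates on n_f = 2; the first line has n_i = 2+1 = 3.
ΔE = 340.0 × (1/2² − 1/3²) = 47.22 eV.
λ = 1240 / 47.22 = 26.26 nm.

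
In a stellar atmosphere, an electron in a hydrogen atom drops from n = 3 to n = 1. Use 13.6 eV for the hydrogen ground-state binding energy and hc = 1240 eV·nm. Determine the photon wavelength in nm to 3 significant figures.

ΔE = 13.60 × (1/1² − 1/3²) = 13.60 × 0.8889 = 12.09 eV.
λ = hc/ΔE = 1240 / 12.09 = 103 nm.

103 nm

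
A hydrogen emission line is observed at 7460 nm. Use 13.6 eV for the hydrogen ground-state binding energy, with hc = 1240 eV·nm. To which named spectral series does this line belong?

Pfund

ΔE = 1240/7460 = 0.1662 eV.
This matches 13.6 × (1/5² − 1/6²), so n_f = 5: the Pfund series.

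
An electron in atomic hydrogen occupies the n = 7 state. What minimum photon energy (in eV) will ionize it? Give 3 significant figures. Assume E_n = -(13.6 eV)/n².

0.278 eV

E_7 = −13.60/49 = −0.278 eV, so ionization (to E = 0) requires 0.278 eV.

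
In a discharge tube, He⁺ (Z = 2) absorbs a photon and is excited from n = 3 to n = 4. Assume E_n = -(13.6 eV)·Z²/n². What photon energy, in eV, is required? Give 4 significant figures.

2.644 eV

The Bohr energies scale as Z², so for Z = 2: E_n = −54.40/n² eV.
E_4 = −54.40/16 = −3.400 eV and E_3 = −54.40/9 = −6.044 eV.
The photon energy is |E_4 − E_3| = 2.644 eV.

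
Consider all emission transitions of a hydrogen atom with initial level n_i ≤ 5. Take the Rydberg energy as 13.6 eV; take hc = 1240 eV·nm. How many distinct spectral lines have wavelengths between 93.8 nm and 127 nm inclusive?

4

Enumerate all n_i → n_f pairs with 1 ≤ n_f < n_i ≤ 5 and compute λ = 1240 / [13.6·1·(1/n_f² − 1/n_i²)].
Lines falling in [93.8, 127] nm: 5→1 (94.98 nm), 4→1 (97.25 nm), 3→1 (102.6 nm), 2→1 (121.6 nm).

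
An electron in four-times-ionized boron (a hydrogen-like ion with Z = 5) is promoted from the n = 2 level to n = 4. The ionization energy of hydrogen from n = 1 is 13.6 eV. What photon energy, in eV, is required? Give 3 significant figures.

The Bohr energies scale as Z², so for Z = 5: E_n = −340.0/n² eV.
E_4 = −340.0/16 = −21.25 eV and E_2 = −340.0/4 = −85.00 eV.
The photon energy is |E_4 − E_2| = 63.8 eV.

63.8 eV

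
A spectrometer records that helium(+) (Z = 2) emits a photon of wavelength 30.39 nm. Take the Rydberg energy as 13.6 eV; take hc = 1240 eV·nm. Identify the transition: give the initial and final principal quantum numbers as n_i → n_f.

n_i = 2, n_f = 1

The photon energy is ΔE = hc/λ = 1240 / 30.39 = 40.80 eV.
With Z = 2, ΔE = 54.40 × (1/n_f² − 1/n_i²), so 1/n_f² − 1/n_i² = 0.7501.
Trying n_f = 1 gives 1/n_i² = 0.2499, i.e. n_i ≈ 2; this pair matches.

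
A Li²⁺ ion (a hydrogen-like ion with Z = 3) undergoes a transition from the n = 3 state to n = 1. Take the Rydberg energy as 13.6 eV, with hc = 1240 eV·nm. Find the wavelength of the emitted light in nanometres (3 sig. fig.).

11.4 nm

For Z = 3 the level energies scale as Z², so the effective Rydberg energy is 13.6 × 9 = 122.4 eV.
ΔE = 122.4 × (1/1² − 1/3²) = 122.4 × 0.8889 = 108.8 eV.
λ = hc/ΔE = 1240 / 108.8 = 11.4 nm.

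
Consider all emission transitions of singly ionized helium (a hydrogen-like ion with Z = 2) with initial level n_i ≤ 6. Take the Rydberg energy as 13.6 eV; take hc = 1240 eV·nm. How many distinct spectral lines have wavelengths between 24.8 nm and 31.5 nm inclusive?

2

Enumerate all n_i → n_f pairs with 1 ≤ n_f < n_i ≤ 6 and compute λ = 1240 / [13.6·4·(1/n_f² − 1/n_i²)].
Lines falling in [24.8, 31.5] nm: 3→1 (25.64 nm), 2→1 (30.39 nm).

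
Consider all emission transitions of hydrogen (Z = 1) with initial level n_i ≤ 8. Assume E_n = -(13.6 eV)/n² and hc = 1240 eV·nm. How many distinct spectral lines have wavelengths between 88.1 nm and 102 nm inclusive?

5

Enumerate all n_i → n_f pairs with 1 ≤ n_f < n_i ≤ 8 and compute λ = 1240 / [13.6·1·(1/n_f² − 1/n_i²)].
Lines falling in [88.1, 102] nm: 8→1 (92.62 nm), 7→1 (93.08 nm), 6→1 (93.78 nm), 5→1 (94.98 nm), 4→1 (97.25 nm).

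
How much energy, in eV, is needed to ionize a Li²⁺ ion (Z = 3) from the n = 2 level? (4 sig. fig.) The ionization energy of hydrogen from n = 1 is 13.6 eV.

E_n = −13.6 Z²/n² = −122.4/n² eV for Z = 3.
E_2 = −122.4/4 = −30.60 eV, so ionization (to E = 0) requires 30.60 eV.

30.60 eV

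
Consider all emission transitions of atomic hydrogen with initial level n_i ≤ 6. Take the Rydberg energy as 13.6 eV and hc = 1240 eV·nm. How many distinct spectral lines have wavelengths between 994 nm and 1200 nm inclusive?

Enumerate all n_i → n_f pairs with 1 ≤ n_f < n_i ≤ 6 and compute λ = 1240 / [13.6·1·(1/n_f² − 1/n_i²)].
Lines falling in [994, 1200] nm: 6→3 (1094 nm).

1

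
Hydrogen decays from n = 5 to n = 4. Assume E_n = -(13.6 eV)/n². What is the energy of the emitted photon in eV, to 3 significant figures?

E_5 = −13.60/25 = −0.5440 eV and E_4 = −13.60/16 = −0.8500 eV.
The photon energy is |E_5 − E_4| = 0.306 eV.

0.306 eV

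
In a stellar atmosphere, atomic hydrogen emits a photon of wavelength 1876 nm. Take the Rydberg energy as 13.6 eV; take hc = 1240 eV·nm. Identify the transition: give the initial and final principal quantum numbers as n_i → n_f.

The photon energy is ΔE = hc/λ = 1240 / 1876 = 0.6610 eV.
With Z = 1, ΔE = 13.60 × (1/n_f² − 1/n_i²), so 1/n_f² − 1/n_i² = 0.04860.
Trying n_f = 3 gives 1/n_i² = 0.06251, i.e. n_i ≈ 4; this pair matches.

n_i = 4, n_f = 3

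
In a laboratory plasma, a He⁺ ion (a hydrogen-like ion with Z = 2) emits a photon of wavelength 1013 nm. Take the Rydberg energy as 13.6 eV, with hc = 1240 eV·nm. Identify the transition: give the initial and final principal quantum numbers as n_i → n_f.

n_i = 5, n_f = 4

The photon energy is ΔE = hc/λ = 1240 / 1013 = 1.224 eV.
With Z = 2, ΔE = 54.40 × (1/n_f² − 1/n_i²), so 1/n_f² − 1/n_i² = 0.02250.
Trying n_f = 4 gives 1/n_i² = 0.04000, i.e. n_i ≈ 5; this pair matches.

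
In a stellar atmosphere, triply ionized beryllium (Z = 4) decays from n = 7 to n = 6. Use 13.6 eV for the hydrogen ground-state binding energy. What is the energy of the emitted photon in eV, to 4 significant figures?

The Bohr energies scale as Z², so for Z = 4: E_n = −217.6/n² eV.
E_7 = −217.6/49 = −4.441 eV and E_6 = −217.6/36 = −6.044 eV.
The photon energy is |E_7 − E_6| = 1.604 eV.

1.604 eV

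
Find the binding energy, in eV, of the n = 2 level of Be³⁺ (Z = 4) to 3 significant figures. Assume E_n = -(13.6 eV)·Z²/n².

E_n = −13.6 Z²/n² = −217.6/n² eV for Z = 4.
E_2 = −217.6/4 = −54.4 eV, so ionization (to E = 0) requires 54.4 eV.

54.4 eV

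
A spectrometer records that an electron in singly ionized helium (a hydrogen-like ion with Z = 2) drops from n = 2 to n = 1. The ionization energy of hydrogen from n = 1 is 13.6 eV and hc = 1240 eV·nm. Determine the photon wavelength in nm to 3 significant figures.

For Z = 2 the level energies scale as Z², so the effective Rydberg energy is 13.6 × 4 = 54.40 eV.
ΔE = 54.40 × (1/1² − 1/2²) = 54.40 × 0.7500 = 40.80 eV.
λ = hc/ΔE = 1240 / 40.80 = 30.4 nm.

30.4 nm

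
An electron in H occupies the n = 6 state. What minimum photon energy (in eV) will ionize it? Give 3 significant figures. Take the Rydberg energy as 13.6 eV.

E_6 = −13.60/36 = −0.378 eV, so ionization (to E = 0) requires 0.378 eV.

0.378 eV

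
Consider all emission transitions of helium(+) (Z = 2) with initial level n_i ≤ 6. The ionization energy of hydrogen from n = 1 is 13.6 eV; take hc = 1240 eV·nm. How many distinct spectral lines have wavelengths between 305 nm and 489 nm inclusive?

Enumerate all n_i → n_f pairs with 1 ≤ n_f < n_i ≤ 6 and compute λ = 1240 / [13.6·4·(1/n_f² − 1/n_i²)].
Lines falling in [305, 489] nm: 5→3 (320.5 nm), 4→3 (468.9 nm).

2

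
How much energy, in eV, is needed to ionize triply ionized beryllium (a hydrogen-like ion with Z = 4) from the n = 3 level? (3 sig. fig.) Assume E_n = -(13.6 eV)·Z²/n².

24.2 eV

E_n = −13.6 Z²/n² = −217.6/n² eV for Z = 4.
E_3 = −217.6/9 = −24.2 eV, so ionization (to E = 0) requires 24.2 eV.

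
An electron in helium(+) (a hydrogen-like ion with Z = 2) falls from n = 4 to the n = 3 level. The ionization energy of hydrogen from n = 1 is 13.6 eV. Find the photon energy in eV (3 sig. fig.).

2.64 eV

The Bohr energies scale as Z², so for Z = 2: E_n = −54.40/n² eV.
E_4 = −54.40/16 = −3.400 eV and E_3 = −54.40/9 = −6.044 eV.
The photon energy is |E_4 − E_3| = 2.64 eV.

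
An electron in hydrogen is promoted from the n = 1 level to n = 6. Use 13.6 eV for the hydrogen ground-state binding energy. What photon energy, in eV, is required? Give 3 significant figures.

E_6 = −13.60/36 = −0.3778 eV and E_1 = −13.60/1 = −13.60 eV.
The photon energy is |E_6 − E_1| = 13.2 eV.

13.2 eV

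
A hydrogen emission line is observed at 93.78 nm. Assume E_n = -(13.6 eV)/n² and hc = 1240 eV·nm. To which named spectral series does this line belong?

Lyman

ΔE = 1240/93.78 = 13.22 eV.
This matches 13.6 × (1/1² − 1/6²), so n_f = 1: the Lyman series.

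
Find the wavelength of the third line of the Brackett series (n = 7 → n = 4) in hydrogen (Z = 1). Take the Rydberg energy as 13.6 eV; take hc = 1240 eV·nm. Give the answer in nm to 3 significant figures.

The Brackett series terminates on n_f = 4; the third line has n_i = 4+3 = 7.
ΔE = 13.60 × (1/4² − 1/7²) = 0.5724 eV.
λ = 1240 / 0.5724 = 2170 nm.

2170 nm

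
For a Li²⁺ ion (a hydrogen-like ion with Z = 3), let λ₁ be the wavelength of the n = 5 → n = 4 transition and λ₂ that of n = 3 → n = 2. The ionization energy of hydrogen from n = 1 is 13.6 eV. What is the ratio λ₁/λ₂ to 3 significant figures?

6.17

λ ∝ 1/ΔE ∝ 1/(1/n_f² − 1/n_i²), and the Z² and hc factors cancel in the ratio.
λ₁/λ₂ = (1/2² − 1/3²)/(1/4² − 1/5²) = 0.1389/0.02250 = 6.17.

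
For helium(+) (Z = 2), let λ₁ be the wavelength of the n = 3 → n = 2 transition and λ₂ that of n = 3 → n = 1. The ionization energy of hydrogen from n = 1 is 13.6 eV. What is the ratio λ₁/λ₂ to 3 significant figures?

6.40

λ ∝ 1/ΔE ∝ 1/(1/n_f² − 1/n_i²), and the Z² and hc factors cancel in the ratio.
λ₁/λ₂ = (1/1² − 1/3²)/(1/2² − 1/3²) = 0.8889/0.1389 = 6.40.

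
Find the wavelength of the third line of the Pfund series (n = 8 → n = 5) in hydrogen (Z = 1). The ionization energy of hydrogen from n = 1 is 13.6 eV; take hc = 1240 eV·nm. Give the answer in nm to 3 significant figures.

3740 nm

The Pfund series terminates on n_f = 5; the third line has n_i = 5+3 = 8.
ΔE = 13.60 × (1/5² − 1/8²) = 0.3315 eV.
λ = 1240 / 0.3315 = 3740 nm.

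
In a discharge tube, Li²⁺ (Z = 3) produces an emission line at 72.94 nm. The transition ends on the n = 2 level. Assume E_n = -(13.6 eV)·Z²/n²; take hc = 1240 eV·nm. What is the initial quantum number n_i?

The photon energy is ΔE = hc/λ = 1240 / 72.94 = 17.00 eV.
With Z = 3, ΔE = 122.4 × (1/n_f² − 1/n_i²), so 1/n_f² − 1/n_i² = 0.1389.
With n_f = 2: 1/n_i² = 1/4 − 0.1389 = 0.1111, so n_i ≈ 3.00.

n_i = 3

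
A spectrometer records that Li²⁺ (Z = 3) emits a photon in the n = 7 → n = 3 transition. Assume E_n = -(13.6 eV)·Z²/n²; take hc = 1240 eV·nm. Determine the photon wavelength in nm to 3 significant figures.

For Z = 3 the level energies scale as Z², so the effective Rydberg energy is 13.6 × 9 = 122.4 eV.
ΔE = 122.4 × (1/3² − 1/7²) = 122.4 × 0.09070 = 11.10 eV.
λ = hc/ΔE = 1240 / 11.10 = 112 nm.

112 nm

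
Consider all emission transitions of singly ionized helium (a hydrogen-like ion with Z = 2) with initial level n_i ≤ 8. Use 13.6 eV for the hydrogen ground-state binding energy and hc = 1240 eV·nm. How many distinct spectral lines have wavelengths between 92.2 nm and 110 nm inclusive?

4

Enumerate all n_i → n_f pairs with 1 ≤ n_f < n_i ≤ 8 and compute λ = 1240 / [13.6·4·(1/n_f² − 1/n_i²)].
Lines falling in [92.2, 110] nm: 8→2 (97.25 nm), 7→2 (99.28 nm), 6→2 (102.6 nm), 5→2 (108.5 nm).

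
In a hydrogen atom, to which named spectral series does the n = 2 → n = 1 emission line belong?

Lyman

The series is set by the lower level: n_f = 1 is the Lyman series.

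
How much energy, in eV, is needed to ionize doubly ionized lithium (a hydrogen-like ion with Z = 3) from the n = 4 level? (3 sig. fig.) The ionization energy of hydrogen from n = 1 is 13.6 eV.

E_n = −13.6 Z²/n² = −122.4/n² eV for Z = 3.
E_4 = −122.4/16 = −7.65 eV, so ionization (to E = 0) requires 7.65 eV.

7.65 eV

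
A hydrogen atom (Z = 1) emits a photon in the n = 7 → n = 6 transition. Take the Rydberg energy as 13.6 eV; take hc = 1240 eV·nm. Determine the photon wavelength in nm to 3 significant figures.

12400 nm

ΔE = 13.60 × (1/6² − 1/7²) = 13.60 × 0.007370 = 0.1002 eV.
λ = hc/ΔE = 1240 / 0.1002 = 12400 nm.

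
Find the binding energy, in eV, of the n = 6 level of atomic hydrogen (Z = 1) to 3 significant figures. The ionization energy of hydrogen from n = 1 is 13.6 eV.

0.378 eV

E_6 = −13.60/36 = −0.378 eV, so ionization (to E = 0) requires 0.378 eV.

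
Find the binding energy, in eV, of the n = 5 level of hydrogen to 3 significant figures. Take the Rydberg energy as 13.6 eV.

0.544 eV

E_5 = −13.60/25 = −0.544 eV, so ionization (to E = 0) requires 0.544 eV.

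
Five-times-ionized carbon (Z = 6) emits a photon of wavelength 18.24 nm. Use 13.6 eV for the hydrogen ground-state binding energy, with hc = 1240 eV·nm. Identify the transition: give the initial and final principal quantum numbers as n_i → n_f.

The photon energy is ΔE = hc/λ = 1240 / 18.24 = 67.98 eV.
With Z = 6, ΔE = 489.6 × (1/n_f² − 1/n_i²), so 1/n_f² − 1/n_i² = 0.1389.
Trying n_f = 2 gives 1/n_i² = 0.1111, i.e. n_i ≈ 3; this pair matches.

n_i = 3, n_f = 2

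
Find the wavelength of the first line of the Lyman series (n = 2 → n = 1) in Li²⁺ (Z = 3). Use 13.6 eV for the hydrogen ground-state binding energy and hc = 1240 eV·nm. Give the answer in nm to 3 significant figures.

The Lyman series terminates on n_f = 1; the first line has n_i = 1+1 = 2.
ΔE = 122.4 × (1/1² − 1/2²) = 91.80 eV.
λ = 1240 / 91.80 = 13.5 nm.

13.5 nm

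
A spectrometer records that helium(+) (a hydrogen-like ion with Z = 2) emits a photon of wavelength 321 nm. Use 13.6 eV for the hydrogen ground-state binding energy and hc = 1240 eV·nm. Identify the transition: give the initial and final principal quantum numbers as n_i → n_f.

n_i = 5, n_f = 3

The photon energy is ΔE = hc/λ = 1240 / 321 = 3.863 eV.
With Z = 2, ΔE = 54.40 × (1/n_f² − 1/n_i²), so 1/n_f² − 1/n_i² = 0.07101.
Trying n_f = 3 gives 1/n_i² = 0.04010, i.e. n_i ≈ 5; this pair matches.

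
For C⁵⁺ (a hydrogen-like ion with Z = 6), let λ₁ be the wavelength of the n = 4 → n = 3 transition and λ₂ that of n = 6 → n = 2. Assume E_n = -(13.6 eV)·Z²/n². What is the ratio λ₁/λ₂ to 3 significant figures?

λ ∝ 1/ΔE ∝ 1/(1/n_f² − 1/n_i²), and the Z² and hc factors cancel in the ratio.
λ₁/λ₂ = (1/2² − 1/6²)/(1/3² − 1/4²) = 0.2222/0.04861 = 4.57.

4.57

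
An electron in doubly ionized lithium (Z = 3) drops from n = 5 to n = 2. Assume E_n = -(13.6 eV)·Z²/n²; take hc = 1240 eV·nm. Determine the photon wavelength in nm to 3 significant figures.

48.2 nm

For Z = 3 the level energies scale as Z², so the effective Rydberg energy is 13.6 × 9 = 122.4 eV.
ΔE = 122.4 × (1/2² − 1/5²) = 122.4 × 0.2100 = 25.70 eV.
λ = hc/ΔE = 1240 / 25.70 = 48.2 nm.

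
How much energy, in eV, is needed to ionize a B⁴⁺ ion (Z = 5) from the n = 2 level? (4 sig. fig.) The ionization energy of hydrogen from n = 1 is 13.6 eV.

E_n = −13.6 Z²/n² = −340.0/n² eV for Z = 5.
E_2 = −340.0/4 = −85.00 eV, so ionization (to E = 0) requires 85.00 eV.

85.00 eV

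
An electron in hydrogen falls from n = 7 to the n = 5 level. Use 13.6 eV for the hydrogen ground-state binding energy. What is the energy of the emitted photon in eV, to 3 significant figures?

0.266 eV

E_7 = −13.60/49 = −0.2776 eV and E_5 = −13.60/25 = −0.5440 eV.
The photon energy is |E_7 − E_5| = 0.266 eV.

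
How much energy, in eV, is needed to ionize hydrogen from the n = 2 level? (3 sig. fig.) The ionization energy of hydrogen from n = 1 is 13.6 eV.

E_2 = −13.60/4 = −3.40 eV, so ionization (to E = 0) requires 3.40 eV.

3.40 eV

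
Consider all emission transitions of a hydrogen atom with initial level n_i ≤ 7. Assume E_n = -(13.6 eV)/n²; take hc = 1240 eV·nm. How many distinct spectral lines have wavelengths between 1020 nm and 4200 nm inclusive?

6

Enumerate all n_i → n_f pairs with 1 ≤ n_f < n_i ≤ 7 and compute λ = 1240 / [13.6·1·(1/n_f² − 1/n_i²)].
Lines falling in [1020, 4200] nm: 6→3 (1094 nm), 5→3 (1282 nm), 4→3 (1876 nm), 7→4 (2166 nm), 6→4 (2626 nm), 5→4 (4052 nm).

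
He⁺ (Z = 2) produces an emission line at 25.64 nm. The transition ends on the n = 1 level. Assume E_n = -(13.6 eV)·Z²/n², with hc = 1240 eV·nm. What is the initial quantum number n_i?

The photon energy is ΔE = hc/λ = 1240 / 25.64 = 48.36 eV.
With Z = 2, ΔE = 54.40 × (1/n_f² − 1/n_i²), so 1/n_f² − 1/n_i² = 0.8890.
With n_f = 1: 1/n_i² = 1/1 − 0.8890 = 0.1110, so n_i ≈ 3.00.

n_i = 3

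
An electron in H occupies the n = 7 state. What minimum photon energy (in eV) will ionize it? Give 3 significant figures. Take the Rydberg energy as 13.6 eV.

E_7 = −13.60/49 = −0.278 eV, so ionization (to E = 0) requires 0.278 eV.

0.278 eV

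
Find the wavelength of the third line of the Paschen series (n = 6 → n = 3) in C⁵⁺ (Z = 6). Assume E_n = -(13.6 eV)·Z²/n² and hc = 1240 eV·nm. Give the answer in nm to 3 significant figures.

The Paschen series terminates on n_f = 3; the third line has n_i = 3+3 = 6.
ΔE = 489.6 × (1/3² − 1/6²) = 40.80 eV.
λ = 1240 / 40.80 = 30.4 nm.

30.4 nm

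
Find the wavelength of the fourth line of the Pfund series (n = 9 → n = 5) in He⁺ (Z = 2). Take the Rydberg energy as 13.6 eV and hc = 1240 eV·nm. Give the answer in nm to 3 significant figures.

The Pfund series terminates on n_f = 5; the fourth line has n_i = 5+4 = 9.
ΔE = 54.40 × (1/5² − 1/9²) = 1.504 eV.
λ = 1240 / 1.504 = 824 nm.

824 nm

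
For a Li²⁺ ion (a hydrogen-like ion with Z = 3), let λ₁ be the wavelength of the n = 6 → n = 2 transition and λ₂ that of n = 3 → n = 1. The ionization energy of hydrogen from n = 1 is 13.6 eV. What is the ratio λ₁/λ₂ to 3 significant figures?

λ ∝ 1/ΔE ∝ 1/(1/n_f² − 1/n_i²), and the Z² and hc factors cancel in the ratio.
λ₁/λ₂ = (1/1² − 1/3²)/(1/2² − 1/6²) = 0.8889/0.2222 = 4.00.

4.00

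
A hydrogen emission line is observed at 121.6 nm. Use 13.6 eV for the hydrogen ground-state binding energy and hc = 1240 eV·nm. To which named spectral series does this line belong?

ΔE = 1240/121.6 = 10.20 eV.
This matches 13.6 × (1/1² − 1/2²), so n_f = 1: the Lyman series.

Lyman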